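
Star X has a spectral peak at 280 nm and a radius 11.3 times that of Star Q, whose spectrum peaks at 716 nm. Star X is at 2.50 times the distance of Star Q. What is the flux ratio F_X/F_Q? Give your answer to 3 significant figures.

874

Wien's law: T_X/T_Q = λ_Q/λ_X = 716/280 = 2.557.
L_X/L_Q = (R_X/R_Q)²(T_X/T_Q)⁴ = (11.3)²(2.557)⁴ = 5460.
F_X/F_Q = (L_X/L_Q)/(d_X/d_Q)² = 5460/(2.50)² = 873.6.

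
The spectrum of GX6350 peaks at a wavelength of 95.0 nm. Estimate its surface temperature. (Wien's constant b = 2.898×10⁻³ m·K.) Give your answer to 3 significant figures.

3.05×10^4 K

T = b/λ_max = 2.898×10⁻³ / (95.0×10⁻⁹) = 3.051×10^4 K.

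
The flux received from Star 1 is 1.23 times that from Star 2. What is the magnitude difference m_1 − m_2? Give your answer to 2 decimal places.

-0.22

m_1 − m_2 = −2.5 log₁₀(F_1/F_2) = −2.5 log₁₀(1.23) = −2.5 × (0.090) = -0.225.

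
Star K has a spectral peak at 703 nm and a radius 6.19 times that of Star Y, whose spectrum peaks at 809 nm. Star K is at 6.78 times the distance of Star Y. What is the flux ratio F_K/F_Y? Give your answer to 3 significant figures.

Wien's law: T_K/T_Y = λ_Y/λ_K = 809/703 = 1.151.
L_K/L_Y = (R_K/R_Y)²(T_K/T_Y)⁴ = (6.19)²(1.151)⁴ = 67.20.
F_K/F_Y = (L_K/L_Y)/(d_K/d_Y)² = 67.20/(6.78)² = 1.462.

1.46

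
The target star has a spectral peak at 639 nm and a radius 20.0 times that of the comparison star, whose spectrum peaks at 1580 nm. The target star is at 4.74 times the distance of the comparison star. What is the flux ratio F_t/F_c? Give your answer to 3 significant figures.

Wien's law: T_t/T_c = λ_c/λ_t = 1580/639 = 2.473.
L_t/L_c = (R_t/R_c)²(T_t/T_c)⁴ = (20.0)²(2.473)⁴ = 1.495×10^4.
F_t/F_c = (L_t/L_c)/(d_t/d_c)² = 1.495×10^4/(4.74)² = 665.5.

665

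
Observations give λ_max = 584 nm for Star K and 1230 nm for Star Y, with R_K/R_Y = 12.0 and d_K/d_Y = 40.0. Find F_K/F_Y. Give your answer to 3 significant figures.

1.77

Wien's law: T_K/T_Y = λ_Y/λ_K = 1230/584 = 2.106.
L_K/L_Y = (R_K/R_Y)²(T_K/T_Y)⁴ = (12.0)²(2.106)⁴ = 2834.
F_K/F_Y = (L_K/L_Y)/(d_K/d_Y)² = 2834/(40.0)² = 1.771.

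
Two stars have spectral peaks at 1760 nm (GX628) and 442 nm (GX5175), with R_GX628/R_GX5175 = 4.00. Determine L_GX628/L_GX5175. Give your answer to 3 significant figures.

Wien's law gives T ∝ 1/λ_max, so T_GX628/T_GX5175 = λ_GX5175/λ_GX628 = 442/1760 = 0.2511.
Then L ∝ R²T⁴ gives L_GX628/L_GX5175 = (4.00)² × (0.2511)⁴ = 16.00 × 0.003978 = 0.06364.

0.0636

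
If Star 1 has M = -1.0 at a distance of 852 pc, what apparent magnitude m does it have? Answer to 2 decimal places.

8.65

m = M + 5 log₁₀(d/10 pc) = -1.0 + 5 log₁₀(852/10)
  = -1.0 + 5 × 1.930 = -1.0 + 9.65 = 8.65.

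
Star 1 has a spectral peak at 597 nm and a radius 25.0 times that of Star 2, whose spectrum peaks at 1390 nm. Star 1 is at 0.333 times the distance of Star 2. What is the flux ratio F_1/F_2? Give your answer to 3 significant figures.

Wien's law: T_1/T_2 = λ_2/λ_1 = 1390/597 = 2.328.
L_1/L_2 = (R_1/R_2)²(T_1/T_2)⁴ = (25.0)²(2.328)⁴ = 1.837×10^4.
F_1/F_2 = (L_1/L_2)/(d_1/d_2)² = 1.837×10^4/(0.333)² = 1.656×10^5.

1.66×10^5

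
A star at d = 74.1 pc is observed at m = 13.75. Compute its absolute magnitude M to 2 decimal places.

M = m − 5 log₁₀(d/10 pc) = 13.75 − 5 log₁₀(74.1/10)
  = 13.75 − 5 × 0.870 = 13.75 − 4.35 = 9.40.

9.40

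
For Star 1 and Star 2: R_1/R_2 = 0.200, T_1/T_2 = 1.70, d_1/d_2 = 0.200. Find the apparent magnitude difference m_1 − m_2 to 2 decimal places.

L_1/L_2 = (0.200)²(1.70)⁴ = 0.3341.
F_1/F_2 = (L_1/L_2)/(d_1/d_2)² = 0.3341/0.04000 = 8.352.
m_1 − m_2 = −2.5 log₁₀(8.352) = -2.30.

-2.30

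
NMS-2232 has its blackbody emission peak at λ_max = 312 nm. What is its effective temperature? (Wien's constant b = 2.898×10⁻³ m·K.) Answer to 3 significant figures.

9.29×10^3 K

T = b/λ_max = 2.898×10⁻³ / (312×10⁻⁹) = 9288 K.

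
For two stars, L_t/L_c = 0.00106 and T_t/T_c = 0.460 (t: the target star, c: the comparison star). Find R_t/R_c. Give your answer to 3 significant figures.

L ∝ R²T⁴ gives R ∝ √L / T², so
R_t/R_c = √(0.00106) / (0.460)² = 0.03256 / 0.2116 = 0.1539.

0.154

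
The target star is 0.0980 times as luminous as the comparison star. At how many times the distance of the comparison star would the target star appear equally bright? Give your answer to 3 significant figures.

Equal flux requires L_t/d_t² = L_c/d_c², so d_t/d_c = √(L_t/L_c)
= √(0.0980) = 0.3130.

0.313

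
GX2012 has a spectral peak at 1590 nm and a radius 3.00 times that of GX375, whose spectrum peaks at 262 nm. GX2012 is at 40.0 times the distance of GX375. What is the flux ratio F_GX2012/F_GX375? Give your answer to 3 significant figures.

4.15×10^-6

Wien's law: T_GX2012/T_GX375 = λ_GX375/λ_GX2012 = 262/1590 = 0.1648.
L_GX2012/L_GX375 = (R_GX2012/R_GX375)²(T_GX2012/T_GX375)⁴ = (3.00)²(0.1648)⁴ = 0.006635.
F_GX2012/F_GX375 = (L_GX2012/L_GX375)/(d_GX2012/d_GX375)² = 0.006635/(40.0)² = 4.147×10^-6.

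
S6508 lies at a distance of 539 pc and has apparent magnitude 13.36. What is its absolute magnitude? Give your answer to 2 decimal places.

M = m − 5 log₁₀(d/10 pc) = 13.36 − 5 log₁₀(539/10)
  = 13.36 − 5 × 1.732 = 13.36 − 8.66 = 4.70.

4.70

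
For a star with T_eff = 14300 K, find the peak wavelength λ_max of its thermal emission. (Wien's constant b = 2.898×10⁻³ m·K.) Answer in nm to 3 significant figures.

λ_max = b/T = 2.898×10⁻³ / 14300 = 2.03×10^-7 m = 202.7 nm.

203 nm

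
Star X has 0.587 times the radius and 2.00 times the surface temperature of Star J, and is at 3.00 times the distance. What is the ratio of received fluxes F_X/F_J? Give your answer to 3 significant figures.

L_X/L_J = (R_X/R_J)²(T_X/T_J)⁴ = (0.587)² × (2.00)⁴ = 5.513.
F_X/F_J = (L_X/L_J)/(d_X/d_J)² = 5.513 / (3.00)² = 0.6126.

0.613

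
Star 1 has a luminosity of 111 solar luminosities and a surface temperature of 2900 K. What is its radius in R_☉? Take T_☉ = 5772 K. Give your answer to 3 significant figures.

R/R_☉ = √(L/L_☉) / (T/T_☉)² = √(111) / (0.5024)²
       = 10.54 / 0.2524 = 41.74.

41.7 R_☉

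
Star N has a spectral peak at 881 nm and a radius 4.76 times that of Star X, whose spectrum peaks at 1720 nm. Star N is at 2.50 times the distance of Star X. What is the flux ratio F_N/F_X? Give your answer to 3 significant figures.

52.7

Wien's law: T_N/T_X = λ_X/λ_N = 1720/881 = 1.952.
L_N/L_X = (R_N/R_X)²(T_N/T_X)⁴ = (4.76)²(1.952)⁴ = 329.2.
F_N/F_X = (L_N/L_X)/(d_N/d_X)² = 329.2/(2.50)² = 52.67.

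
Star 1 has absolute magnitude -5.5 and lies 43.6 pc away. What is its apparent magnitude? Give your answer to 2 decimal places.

-2.30

m = M + 5 log₁₀(d/10 pc) = -5.5 + 5 log₁₀(43.6/10)
  = -5.5 + 5 × 0.639 = -5.5 + 3.20 = -2.30.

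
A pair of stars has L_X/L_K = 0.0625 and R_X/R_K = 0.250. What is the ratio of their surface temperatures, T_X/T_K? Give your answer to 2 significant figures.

1.0

L ∝ R²T⁴ gives T ∝ (L/R²)^(1/4), so
T_X/T_K = (0.0625 / 0.250²)^(1/4) = (1.000)^(1/4) = 1.000.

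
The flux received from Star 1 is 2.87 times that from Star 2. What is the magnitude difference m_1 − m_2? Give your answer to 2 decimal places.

-1.14

m_1 − m_2 = −2.5 log₁₀(F_1/F_2) = −2.5 log₁₀(2.87) = −2.5 × (0.458) = -1.145.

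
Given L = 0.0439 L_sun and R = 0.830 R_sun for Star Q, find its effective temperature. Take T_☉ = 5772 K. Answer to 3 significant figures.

T/T_☉ = (L/L_☉)^(1/4) / (R/R_☉)^(1/2)
T = 5772 × (0.0439)^(1/4) / √(0.830) = 5772 × 0.4577 / 0.9110 = 2900 K.

2.90×10^3 K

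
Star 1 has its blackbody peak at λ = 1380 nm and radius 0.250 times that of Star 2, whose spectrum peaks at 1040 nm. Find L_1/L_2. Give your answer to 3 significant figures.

0.0202

Wien's law gives T ∝ 1/λ_max, so T_1/T_2 = λ_2/λ_1 = 1040/1380 = 0.7536.
Then L ∝ R²T⁴ gives L_1/L_2 = (0.250)² × (0.7536)⁴ = 0.06250 × 0.3226 = 0.02016.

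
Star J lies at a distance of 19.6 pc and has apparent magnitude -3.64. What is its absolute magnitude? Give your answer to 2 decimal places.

M = m − 5 log₁₀(d/10 pc) = -3.64 − 5 log₁₀(19.6/10)
  = -3.64 − 5 × 0.292 = -3.64 − 1.46 = -5.10.

-5.10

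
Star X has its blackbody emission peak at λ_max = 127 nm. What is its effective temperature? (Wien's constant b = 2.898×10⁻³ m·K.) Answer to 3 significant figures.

T = b/λ_max = 2.898×10⁻³ / (127×10⁻⁹) = 2.282×10^4 K.

2.28×10^4 K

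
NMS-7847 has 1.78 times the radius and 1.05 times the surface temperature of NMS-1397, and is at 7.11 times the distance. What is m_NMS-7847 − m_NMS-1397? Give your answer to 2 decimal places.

L_NMS-7847/L_NMS-1397 = (1.78)²(1.05)⁴ = 3.851.
F_NMS-7847/F_NMS-1397 = (L_NMS-7847/L_NMS-1397)/(d_NMS-7847/d_NMS-1397)² = 3.851/50.55 = 0.07618.
m_NMS-7847 − m_NMS-1397 = −2.5 log₁₀(0.07618) = 2.80.

2.80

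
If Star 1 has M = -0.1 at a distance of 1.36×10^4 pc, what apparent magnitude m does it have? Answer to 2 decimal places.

15.57

m = M + 5 log₁₀(d/10 pc) = -0.1 + 5 log₁₀(1.36×10^4/10)
  = -0.1 + 5 × 3.134 = -0.1 + 15.67 = 15.57.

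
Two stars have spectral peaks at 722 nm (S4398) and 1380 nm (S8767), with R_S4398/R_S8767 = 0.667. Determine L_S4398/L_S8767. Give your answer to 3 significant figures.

Wien's law gives T ∝ 1/λ_max, so T_S4398/T_S8767 = λ_S8767/λ_S4398 = 1380/722 = 1.911.
Then L ∝ R²T⁴ gives L_S4398/L_S8767 = (0.667)² × (1.911)⁴ = 0.4449 × 13.35 = 5.938.

5.94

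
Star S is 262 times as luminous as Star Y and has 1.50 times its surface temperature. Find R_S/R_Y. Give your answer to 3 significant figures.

L ∝ R²T⁴ gives R ∝ √L / T², so
R_S/R_Y = √(262) / (1.50)² = 16.19 / 2.250 = 7.194.

7.19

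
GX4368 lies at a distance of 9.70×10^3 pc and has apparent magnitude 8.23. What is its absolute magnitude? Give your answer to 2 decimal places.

M = m − 5 log₁₀(d/10 pc) = 8.23 − 5 log₁₀(9.70×10^3/10)
  = 8.23 − 5 × 2.987 = 8.23 − 14.93 = -6.70.

-6.70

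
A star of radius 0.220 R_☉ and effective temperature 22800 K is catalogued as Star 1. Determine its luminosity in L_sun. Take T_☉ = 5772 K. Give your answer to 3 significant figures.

L/L_☉ = (R/R_☉)² (T/T_☉)⁴ = (0.220)² × (22800/5772)⁴
       = 0.04840 × (3.950)⁴ = 0.04840 × 243.5 = 11.78.

11.8 L_sun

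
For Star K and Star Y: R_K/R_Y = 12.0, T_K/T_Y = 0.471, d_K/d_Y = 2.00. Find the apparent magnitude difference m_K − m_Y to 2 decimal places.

L_K/L_Y = (12.0)²(0.471)⁴ = 7.087.
F_K/F_Y = (L_K/L_Y)/(d_K/d_Y)² = 7.087/4.000 = 1.772.
m_K − m_Y = −2.5 log₁₀(1.772) = -0.62.

-0.62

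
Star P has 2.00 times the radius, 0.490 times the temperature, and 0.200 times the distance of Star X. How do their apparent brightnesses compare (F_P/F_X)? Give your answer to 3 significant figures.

L_P/L_X = (R_P/R_X)²(T_P/T_X)⁴ = (2.00)² × (0.490)⁴ = 0.2306.
F_P/F_X = (L_P/L_X)/(d_P/d_X)² = 0.2306 / (0.200)² = 5.765.

5.76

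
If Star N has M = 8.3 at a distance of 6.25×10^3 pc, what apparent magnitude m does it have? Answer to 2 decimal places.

m = M + 5 log₁₀(d/10 pc) = 8.3 + 5 log₁₀(6.25×10^3/10)
  = 8.3 + 5 × 2.796 = 8.3 + 13.98 = 22.28.

22.28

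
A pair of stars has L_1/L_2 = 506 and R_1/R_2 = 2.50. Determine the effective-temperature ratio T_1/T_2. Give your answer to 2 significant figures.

3.0

L ∝ R²T⁴ gives T ∝ (L/R²)^(1/4), so
T_1/T_2 = (506 / 2.50²)^(1/4) = (80.96)^(1/4) = 3.000.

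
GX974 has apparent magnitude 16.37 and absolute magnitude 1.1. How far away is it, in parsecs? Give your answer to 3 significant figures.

m − M = 5 log₁₀(d/10 pc)
16.37 − (1.1) = 15.27 = 5 log₁₀(d/10)
d = 10 × 10^(15.27/5) = 10 × 10^3.054 = 1.132×10^4 pc.

1.13×10^4 pc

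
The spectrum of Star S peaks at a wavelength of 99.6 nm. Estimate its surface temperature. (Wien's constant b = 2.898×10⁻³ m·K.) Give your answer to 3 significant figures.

T = b/λ_max = 2.898×10⁻³ / (99.6×10⁻⁹) = 2.910×10^4 K.

2.91×10^4 K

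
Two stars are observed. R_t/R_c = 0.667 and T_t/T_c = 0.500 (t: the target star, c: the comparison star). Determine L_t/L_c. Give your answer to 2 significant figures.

From the Stefan–Boltzmann law, L ∝ R²T⁴, so
L_t/L_c = (R_t/R_c)² (T_t/T_c)⁴ = (0.667)² × (0.500)⁴ = 0.4449 × 0.06250 = 0.02781.

0.028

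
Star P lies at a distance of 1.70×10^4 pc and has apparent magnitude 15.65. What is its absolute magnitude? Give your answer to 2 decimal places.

M = m − 5 log₁₀(d/10 pc) = 15.65 − 5 log₁₀(1.70×10^4/10)
  = 15.65 − 5 × 3.230 = 15.65 − 16.15 = -0.50.

-0.50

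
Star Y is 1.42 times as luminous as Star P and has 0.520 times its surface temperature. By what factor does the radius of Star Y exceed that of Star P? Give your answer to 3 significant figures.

L ∝ R²T⁴ gives R ∝ √L / T², so
R_Y/R_P = √(1.42) / (0.520)² = 1.192 / 0.2704 = 4.407.

4.41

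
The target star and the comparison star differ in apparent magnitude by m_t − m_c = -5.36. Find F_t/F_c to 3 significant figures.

139

F_t/F_c = 10^(−(m_t − m_c)/2.5) = 10^(5.36/2.5) = 10^2.144 = 139.3.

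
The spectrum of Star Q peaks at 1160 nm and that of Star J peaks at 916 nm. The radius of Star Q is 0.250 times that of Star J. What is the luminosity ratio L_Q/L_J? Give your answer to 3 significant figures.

Wien's law gives T ∝ 1/λ_max, so T_Q/T_J = λ_J/λ_Q = 916/1160 = 0.7897.
Then L ∝ R²T⁴ gives L_Q/L_J = (0.250)² × (0.7897)⁴ = 0.06250 × 0.3888 = 0.02430.

0.0243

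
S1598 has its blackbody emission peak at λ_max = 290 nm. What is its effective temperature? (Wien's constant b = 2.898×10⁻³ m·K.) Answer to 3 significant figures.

9.99×10^3 K

T = b/λ_max = 2.898×10⁻³ / (290×10⁻⁹) = 9993 K.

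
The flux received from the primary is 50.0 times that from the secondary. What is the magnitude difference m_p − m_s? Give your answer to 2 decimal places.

-4.25

m_p − m_s = −2.5 log₁₀(F_p/F_s) = −2.5 log₁₀(50.0) = −2.5 × (1.699) = -4.247.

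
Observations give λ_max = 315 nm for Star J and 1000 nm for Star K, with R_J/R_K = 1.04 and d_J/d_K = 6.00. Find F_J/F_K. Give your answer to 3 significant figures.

3.05

Wien's law: T_J/T_K = λ_K/λ_J = 1000/315 = 3.175.
L_J/L_K = (R_J/R_K)²(T_J/T_K)⁴ = (1.04)²(3.175)⁴ = 109.9.
F_J/F_K = (L_J/L_K)/(d_J/d_K)² = 109.9/(6.00)² = 3.052.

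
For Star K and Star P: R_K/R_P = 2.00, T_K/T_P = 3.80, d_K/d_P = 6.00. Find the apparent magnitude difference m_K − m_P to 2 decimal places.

-3.41

L_K/L_P = (2.00)²(3.80)⁴ = 834.1.
F_K/F_P = (L_K/L_P)/(d_K/d_P)² = 834.1/36.00 = 23.17.
m_K − m_P = −2.5 log₁₀(23.17) = -3.41.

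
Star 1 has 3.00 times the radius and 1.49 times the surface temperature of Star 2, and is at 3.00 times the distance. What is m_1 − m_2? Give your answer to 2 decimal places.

-1.73

L_1/L_2 = (3.00)²(1.49)⁴ = 44.36.
F_1/F_2 = (L_1/L_2)/(d_1/d_2)² = 44.36/9.000 = 4.929.
m_1 − m_2 = −2.5 log₁₀(4.929) = -1.73.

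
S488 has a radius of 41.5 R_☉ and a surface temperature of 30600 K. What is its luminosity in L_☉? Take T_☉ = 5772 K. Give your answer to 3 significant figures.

1.36×10^6 L_☉

L/L_☉ = (R/R_☉)² (T/T_☉)⁴ = (41.5)² × (30600/5772)⁴
       = 1722 × (5.301)⁴ = 1722 × 789.9 = 1.360×10^6.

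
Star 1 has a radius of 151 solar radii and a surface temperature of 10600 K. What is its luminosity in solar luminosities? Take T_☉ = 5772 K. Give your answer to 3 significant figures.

2.59×10^5 solar luminosities

L/L_☉ = (R/R_☉)² (T/T_☉)⁴ = (151)² × (10600/5772)⁴
       = 2.280×10^4 × (1.836)⁴ = 2.280×10^4 × 11.37 = 2.593×10^5.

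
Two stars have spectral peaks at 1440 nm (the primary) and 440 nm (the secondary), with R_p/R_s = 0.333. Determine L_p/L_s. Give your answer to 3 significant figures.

Wien's law gives T ∝ 1/λ_max, so T_p/T_s = λ_s/λ_p = 440/1440 = 0.3056.
Then L ∝ R²T⁴ gives L_p/L_s = (0.333)² × (0.3056)⁴ = 0.1109 × 0.008717 = 9.666×10^-4.

9.67×10^-4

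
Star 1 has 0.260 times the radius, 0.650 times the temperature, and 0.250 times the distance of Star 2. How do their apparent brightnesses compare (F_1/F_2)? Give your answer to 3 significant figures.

0.193

L_1/L_2 = (R_1/R_2)²(T_1/T_2)⁴ = (0.260)² × (0.650)⁴ = 0.01207.
F_1/F_2 = (L_1/L_2)/(d_1/d_2)² = 0.01207 / (0.250)² = 0.1931.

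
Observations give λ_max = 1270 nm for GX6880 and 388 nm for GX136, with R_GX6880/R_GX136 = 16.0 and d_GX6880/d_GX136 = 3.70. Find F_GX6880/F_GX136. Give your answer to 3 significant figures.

0.163

Wien's law: T_GX6880/T_GX136 = λ_GX136/λ_GX6880 = 388/1270 = 0.3055.
L_GX6880/L_GX136 = (R_GX6880/R_GX136)²(T_GX6880/T_GX136)⁴ = (16.0)²(0.3055)⁴ = 2.230.
F_GX6880/F_GX136 = (L_GX6880/L_GX136)/(d_GX6880/d_GX136)² = 2.230/(3.70)² = 0.1629.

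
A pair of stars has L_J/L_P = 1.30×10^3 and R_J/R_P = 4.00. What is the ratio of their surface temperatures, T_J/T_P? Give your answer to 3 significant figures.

L ∝ R²T⁴ gives T ∝ (L/R²)^(1/4), so
T_J/T_P = (1.30×10^3 / 4.00²)^(1/4) = (81.25)^(1/4) = 3.002.

3.00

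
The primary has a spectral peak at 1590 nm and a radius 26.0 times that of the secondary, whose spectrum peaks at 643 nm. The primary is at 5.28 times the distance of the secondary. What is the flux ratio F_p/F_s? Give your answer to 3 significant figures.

0.649

Wien's law: T_p/T_s = λ_s/λ_p = 643/1590 = 0.4044.
L_p/L_s = (R_p/R_s)²(T_p/T_s)⁴ = (26.0)²(0.4044)⁴ = 18.08.
F_p/F_s = (L_p/L_s)/(d_p/d_s)² = 18.08/(5.28)² = 0.6485.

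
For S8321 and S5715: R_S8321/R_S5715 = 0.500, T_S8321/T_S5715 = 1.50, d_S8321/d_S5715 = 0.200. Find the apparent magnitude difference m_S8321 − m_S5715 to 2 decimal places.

L_S8321/L_S5715 = (0.500)²(1.50)⁴ = 1.266.
F_S8321/F_S5715 = (L_S8321/L_S5715)/(d_S8321/d_S5715)² = 1.266/0.04000 = 31.64.
m_S8321 − m_S5715 = −2.5 log₁₀(31.64) = -3.75.

-3.75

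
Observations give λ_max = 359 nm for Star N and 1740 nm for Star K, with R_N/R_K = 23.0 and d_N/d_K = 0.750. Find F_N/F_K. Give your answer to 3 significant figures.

5.19×10^5

Wien's law: T_N/T_K = λ_K/λ_N = 1740/359 = 4.847.
L_N/L_K = (R_N/R_K)²(T_N/T_K)⁴ = (23.0)²(4.847)⁴ = 2.919×10^5.
F_N/F_K = (L_N/L_K)/(d_N/d_K)² = 2.919×10^5/(0.750)² = 5.190×10^5.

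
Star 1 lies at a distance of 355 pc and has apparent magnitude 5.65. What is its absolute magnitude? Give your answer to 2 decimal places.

M = m − 5 log₁₀(d/10 pc) = 5.65 − 5 log₁₀(355/10)
  = 5.65 − 5 × 1.550 = 5.65 − 7.75 = -2.10.

-2.10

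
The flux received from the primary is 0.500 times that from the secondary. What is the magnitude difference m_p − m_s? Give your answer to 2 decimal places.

0.75

m_p − m_s = −2.5 log₁₀(F_p/F_s) = −2.5 log₁₀(0.500) = −2.5 × (-0.301) = 0.753.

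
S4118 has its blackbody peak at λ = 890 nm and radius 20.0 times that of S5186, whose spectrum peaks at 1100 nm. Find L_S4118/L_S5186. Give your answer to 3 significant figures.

933

Wien's law gives T ∝ 1/λ_max, so T_S4118/T_S5186 = λ_S5186/λ_S4118 = 1100/890 = 1.236.
Then L ∝ R²T⁴ gives L_S4118/L_S5186 = (20.0)² × (1.236)⁴ = 400.0 × 2.334 = 933.4.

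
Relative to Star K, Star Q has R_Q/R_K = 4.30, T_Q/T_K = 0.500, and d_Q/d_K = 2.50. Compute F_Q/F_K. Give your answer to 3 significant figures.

0.185

L_Q/L_K = (R_Q/R_K)²(T_Q/T_K)⁴ = (4.30)² × (0.500)⁴ = 1.156.
F_Q/F_K = (L_Q/L_K)/(d_Q/d_K)² = 1.156 / (2.50)² = 0.1849.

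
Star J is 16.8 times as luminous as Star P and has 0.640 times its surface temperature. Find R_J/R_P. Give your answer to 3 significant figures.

10.0

L ∝ R²T⁴ gives R ∝ √L / T², so
R_J/R_P = √(16.8) / (0.640)² = 4.099 / 0.4096 = 10.01.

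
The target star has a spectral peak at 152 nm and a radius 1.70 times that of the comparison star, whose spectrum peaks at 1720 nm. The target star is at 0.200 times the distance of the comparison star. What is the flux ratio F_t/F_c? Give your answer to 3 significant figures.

1.18×10^6

Wien's law: T_t/T_c = λ_c/λ_t = 1720/152 = 11.32.
L_t/L_c = (R_t/R_c)²(T_t/T_c)⁴ = (1.70)²(11.32)⁴ = 4.738×10^4.
F_t/F_c = (L_t/L_c)/(d_t/d_c)² = 4.738×10^4/(0.200)² = 1.185×10^6.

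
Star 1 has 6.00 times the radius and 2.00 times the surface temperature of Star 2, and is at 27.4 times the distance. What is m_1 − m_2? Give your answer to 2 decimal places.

L_1/L_2 = (6.00)²(2.00)⁴ = 576.0.
F_1/F_2 = (L_1/L_2)/(d_1/d_2)² = 576.0/750.8 = 0.7672.
m_1 − m_2 = −2.5 log₁₀(0.7672) = 0.29.

0.29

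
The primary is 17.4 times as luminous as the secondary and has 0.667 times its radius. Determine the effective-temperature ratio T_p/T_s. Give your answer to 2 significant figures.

L ∝ R²T⁴ gives T ∝ (L/R²)^(1/4), so
T_p/T_s = (17.4 / 0.667²)^(1/4) = (39.11)^(1/4) = 2.501.

2.5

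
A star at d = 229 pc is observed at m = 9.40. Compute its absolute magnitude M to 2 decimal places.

M = m − 5 log₁₀(d/10 pc) = 9.40 − 5 log₁₀(229/10)
  = 9.40 − 5 × 1.360 = 9.40 − 6.80 = 2.60.

2.60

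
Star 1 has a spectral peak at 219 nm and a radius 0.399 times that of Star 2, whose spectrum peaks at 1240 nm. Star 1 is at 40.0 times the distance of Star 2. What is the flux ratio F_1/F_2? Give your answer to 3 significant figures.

0.102

Wien's law: T_1/T_2 = λ_2/λ_1 = 1240/219 = 5.662.
L_1/L_2 = (R_1/R_2)²(T_1/T_2)⁴ = (0.399)²(5.662)⁴ = 163.6.
F_1/F_2 = (L_1/L_2)/(d_1/d_2)² = 163.6/(40.0)² = 0.1023.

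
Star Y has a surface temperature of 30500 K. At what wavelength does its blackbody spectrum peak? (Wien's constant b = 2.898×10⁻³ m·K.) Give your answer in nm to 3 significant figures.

95.0 nm

λ_max = b/T = 2.898×10⁻³ / 30500 = 9.50×10^-8 m = 95.02 nm.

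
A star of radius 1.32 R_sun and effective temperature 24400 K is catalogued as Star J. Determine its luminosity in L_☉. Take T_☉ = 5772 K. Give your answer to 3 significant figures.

556 L_☉

L/L_☉ = (R/R_☉)² (T/T_☉)⁴ = (1.32)² × (24400/5772)⁴
       = 1.742 × (4.227)⁴ = 1.742 × 319.3 = 556.4.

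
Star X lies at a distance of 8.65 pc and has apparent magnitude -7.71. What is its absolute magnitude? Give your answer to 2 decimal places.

M = m − 5 log₁₀(d/10 pc) = -7.71 − 5 log₁₀(8.65/10)
  = -7.71 − 5 × -0.063 = -7.71 − -0.31 = -7.40.

-7.40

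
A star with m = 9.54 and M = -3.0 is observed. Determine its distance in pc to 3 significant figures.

3.22×10^3 pc

m − M = 5 log₁₀(d/10 pc)
9.54 − (-3.0) = 12.54 = 5 log₁₀(d/10)
d = 10 × 10^(12.54/5) = 10 × 10^2.508 = 3221 pc.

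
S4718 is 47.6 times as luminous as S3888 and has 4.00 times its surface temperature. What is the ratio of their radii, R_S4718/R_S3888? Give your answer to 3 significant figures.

0.431

L ∝ R²T⁴ gives R ∝ √L / T², so
R_S4718/R_S3888 = √(47.6) / (4.00)² = 6.899 / 16.00 = 0.4312.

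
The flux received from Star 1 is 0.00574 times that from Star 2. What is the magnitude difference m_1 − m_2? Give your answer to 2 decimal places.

5.60

m_1 − m_2 = −2.5 log₁₀(F_1/F_2) = −2.5 log₁₀(0.00574) = −2.5 × (-2.241) = 5.603.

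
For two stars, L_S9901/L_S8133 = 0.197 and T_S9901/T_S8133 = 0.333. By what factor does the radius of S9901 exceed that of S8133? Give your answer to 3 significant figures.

4.00

L ∝ R²T⁴ gives R ∝ √L / T², so
R_S9901/R_S8133 = √(0.197) / (0.333)² = 0.4438 / 0.1109 = 4.003.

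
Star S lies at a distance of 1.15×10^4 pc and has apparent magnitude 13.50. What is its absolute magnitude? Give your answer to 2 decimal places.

-1.80

M = m − 5 log₁₀(d/10 pc) = 13.50 − 5 log₁₀(1.15×10^4/10)
  = 13.50 − 5 × 3.061 = 13.50 − 15.30 = -1.80.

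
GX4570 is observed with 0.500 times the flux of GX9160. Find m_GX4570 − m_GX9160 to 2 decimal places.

m_GX4570 − m_GX9160 = −2.5 log₁₀(F_GX4570/F_GX9160) = −2.5 log₁₀(0.500) = −2.5 × (-0.301) = 0.753.

0.75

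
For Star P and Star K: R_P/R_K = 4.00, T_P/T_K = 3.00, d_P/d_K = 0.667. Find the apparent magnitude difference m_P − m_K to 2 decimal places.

L_P/L_K = (4.00)²(3.00)⁴ = 1296.
F_P/F_K = (L_P/L_K)/(d_P/d_K)² = 1296/0.4449 = 2913.
m_P − m_K = −2.5 log₁₀(2913) = -8.66.

-8.66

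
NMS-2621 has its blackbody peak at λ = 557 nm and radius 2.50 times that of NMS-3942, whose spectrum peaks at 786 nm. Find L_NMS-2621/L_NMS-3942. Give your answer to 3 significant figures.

Wien's law gives T ∝ 1/λ_max, so T_NMS-2621/T_NMS-3942 = λ_NMS-3942/λ_NMS-2621 = 786/557 = 1.411.
Then L ∝ R²T⁴ gives L_NMS-2621/L_NMS-3942 = (2.50)² × (1.411)⁴ = 6.250 × 3.965 = 24.78.

24.8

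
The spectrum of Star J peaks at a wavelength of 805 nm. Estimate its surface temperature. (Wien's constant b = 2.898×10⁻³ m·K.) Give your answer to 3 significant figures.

T = b/λ_max = 2.898×10⁻³ / (805×10⁻⁹) = 3600 K.

3.60×10^3 K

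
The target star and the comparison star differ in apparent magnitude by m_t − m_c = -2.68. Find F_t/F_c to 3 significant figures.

11.8

F_t/F_c = 10^(−(m_t − m_c)/2.5) = 10^(2.68/2.5) = 10^1.072 = 11.80.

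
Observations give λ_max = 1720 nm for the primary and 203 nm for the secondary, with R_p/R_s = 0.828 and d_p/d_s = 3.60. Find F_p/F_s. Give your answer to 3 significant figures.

1.03×10^-5

Wien's law: T_p/T_s = λ_s/λ_p = 203/1720 = 0.1180.
L_p/L_s = (R_p/R_s)²(T_p/T_s)⁴ = (0.828)²(0.1180)⁴ = 1.330×10^-4.
F_p/F_s = (L_p/L_s)/(d_p/d_s)² = 1.330×10^-4/(3.60)² = 1.026×10^-5.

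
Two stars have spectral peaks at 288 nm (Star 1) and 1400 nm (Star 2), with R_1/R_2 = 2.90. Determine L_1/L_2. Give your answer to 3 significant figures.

Wien's law gives T ∝ 1/λ_max, so T_1/T_2 = λ_2/λ_1 = 1400/288 = 4.861.
Then L ∝ R²T⁴ gives L_1/L_2 = (2.90)² × (4.861)⁴ = 8.410 × 558.4 = 4696.

4.70×10^3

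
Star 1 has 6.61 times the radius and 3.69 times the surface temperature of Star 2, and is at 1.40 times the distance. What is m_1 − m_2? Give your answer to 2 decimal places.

-9.04

L_1/L_2 = (6.61)²(3.69)⁴ = 8100.
F_1/F_2 = (L_1/L_2)/(d_1/d_2)² = 8100/1.960 = 4133.
m_1 − m_2 = −2.5 log₁₀(4133) = -9.04.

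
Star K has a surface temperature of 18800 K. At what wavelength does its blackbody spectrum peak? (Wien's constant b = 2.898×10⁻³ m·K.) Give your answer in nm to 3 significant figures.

λ_max = b/T = 2.898×10⁻³ / 18800 = 1.54×10^-7 m = 154.1 nm.

154 nm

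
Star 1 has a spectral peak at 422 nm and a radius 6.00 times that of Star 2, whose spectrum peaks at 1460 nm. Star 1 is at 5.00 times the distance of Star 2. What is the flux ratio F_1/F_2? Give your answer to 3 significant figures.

206

Wien's law: T_1/T_2 = λ_2/λ_1 = 1460/422 = 3.460.
L_1/L_2 = (R_1/R_2)²(T_1/T_2)⁴ = (6.00)²(3.460)⁴ = 5158.
F_1/F_2 = (L_1/L_2)/(d_1/d_2)² = 5158/(5.00)² = 206.3.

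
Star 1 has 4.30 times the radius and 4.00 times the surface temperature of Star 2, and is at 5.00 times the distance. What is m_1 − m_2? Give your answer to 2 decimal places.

L_1/L_2 = (4.30)²(4.00)⁴ = 4733.
F_1/F_2 = (L_1/L_2)/(d_1/d_2)² = 4733/25.00 = 189.3.
m_1 − m_2 = −2.5 log₁₀(189.3) = -5.69.

-5.69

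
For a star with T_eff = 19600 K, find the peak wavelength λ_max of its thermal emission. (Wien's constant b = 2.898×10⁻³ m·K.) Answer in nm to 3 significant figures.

148 nm

λ_max = b/T = 2.898×10⁻³ / 19600 = 1.48×10^-7 m = 147.9 nm.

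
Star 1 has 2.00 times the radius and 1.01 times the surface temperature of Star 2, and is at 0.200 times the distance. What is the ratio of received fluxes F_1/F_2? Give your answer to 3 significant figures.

L_1/L_2 = (R_1/R_2)²(T_1/T_2)⁴ = (2.00)² × (1.01)⁴ = 4.162.
F_1/F_2 = (L_1/L_2)/(d_1/d_2)² = 4.162 / (0.200)² = 104.1.

104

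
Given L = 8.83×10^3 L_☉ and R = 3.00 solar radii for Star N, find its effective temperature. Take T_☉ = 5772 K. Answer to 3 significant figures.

3.23×10^4 K

T/T_☉ = (L/L_☉)^(1/4) / (R/R_☉)^(1/2)
T = 5772 × (8.83×10^3)^(1/4) / √(3.00) = 5772 × 9.694 / 1.732 = 3.230×10^4 K.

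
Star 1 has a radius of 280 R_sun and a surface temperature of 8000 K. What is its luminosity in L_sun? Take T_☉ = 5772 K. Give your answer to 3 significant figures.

L/L_☉ = (R/R_☉)² (T/T_☉)⁴ = (280)² × (8000/5772)⁴
       = 7.840×10^4 × (1.386)⁴ = 7.840×10^4 × 3.690 = 2.893×10^5.

2.89×10^5 L_sun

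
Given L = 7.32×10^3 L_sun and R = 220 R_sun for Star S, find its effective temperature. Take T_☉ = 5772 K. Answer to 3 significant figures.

3.60×10^3 K

T/T_☉ = (L/L_☉)^(1/4) / (R/R_☉)^(1/2)
T = 5772 × (7.32×10^3)^(1/4) / √(220) = 5772 × 9.250 / 14.83 = 3600 K.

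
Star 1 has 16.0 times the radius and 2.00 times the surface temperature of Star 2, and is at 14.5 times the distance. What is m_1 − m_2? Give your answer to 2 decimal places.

L_1/L_2 = (16.0)²(2.00)⁴ = 4096.
F_1/F_2 = (L_1/L_2)/(d_1/d_2)² = 4096/210.2 = 19.48.
m_1 − m_2 = −2.5 log₁₀(19.48) = -3.22.

-3.22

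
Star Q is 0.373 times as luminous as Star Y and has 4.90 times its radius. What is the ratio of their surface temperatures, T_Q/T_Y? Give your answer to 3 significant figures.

L ∝ R²T⁴ gives T ∝ (L/R²)^(1/4), so
T_Q/T_Y = (0.373 / 4.90²)^(1/4) = (0.01554)^(1/4) = 0.3530.

0.353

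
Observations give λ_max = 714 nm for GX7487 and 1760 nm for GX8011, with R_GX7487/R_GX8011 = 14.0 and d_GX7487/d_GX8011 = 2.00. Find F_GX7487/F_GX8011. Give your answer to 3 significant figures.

Wien's law: T_GX7487/T_GX8011 = λ_GX8011/λ_GX7487 = 1760/714 = 2.465.
L_GX7487/L_GX8011 = (R_GX7487/R_GX8011)²(T_GX7487/T_GX8011)⁴ = (14.0)²(2.465)⁴ = 7236.
F_GX7487/F_GX8011 = (L_GX7487/L_GX8011)/(d_GX7487/d_GX8011)² = 7236/(2.00)² = 1809.

1.81×10^3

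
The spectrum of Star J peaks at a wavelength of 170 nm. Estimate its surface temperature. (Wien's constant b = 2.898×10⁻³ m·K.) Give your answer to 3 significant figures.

1.70×10^4 K

T = b/λ_max = 2.898×10⁻³ / (170×10⁻⁹) = 1.705×10^4 K.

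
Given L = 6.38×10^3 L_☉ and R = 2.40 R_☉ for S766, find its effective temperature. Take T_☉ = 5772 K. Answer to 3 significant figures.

3.33×10^4 K

T/T_☉ = (L/L_☉)^(1/4) / (R/R_☉)^(1/2)
T = 5772 × (6.38×10^3)^(1/4) / √(2.40) = 5772 × 8.937 / 1.549 = 3.330×10^4 K.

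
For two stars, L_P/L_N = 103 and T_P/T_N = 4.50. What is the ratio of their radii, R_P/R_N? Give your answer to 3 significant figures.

0.501

L ∝ R²T⁴ gives R ∝ √L / T², so
R_P/R_N = √(103) / (4.50)² = 10.15 / 20.25 = 0.5012.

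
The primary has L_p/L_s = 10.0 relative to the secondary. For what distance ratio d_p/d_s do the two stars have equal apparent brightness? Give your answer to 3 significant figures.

3.16

Equal flux requires L_p/d_p² = L_s/d_s², so d_p/d_s = √(L_p/L_s)
= √(10.0) = 3.162.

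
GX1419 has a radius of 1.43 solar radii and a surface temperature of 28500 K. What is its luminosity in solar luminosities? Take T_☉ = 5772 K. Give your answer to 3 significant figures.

1.22×10^3 solar luminosities

L/L_☉ = (R/R_☉)² (T/T_☉)⁴ = (1.43)² × (28500/5772)⁴
       = 2.045 × (4.938)⁴ = 2.045 × 594.4 = 1215.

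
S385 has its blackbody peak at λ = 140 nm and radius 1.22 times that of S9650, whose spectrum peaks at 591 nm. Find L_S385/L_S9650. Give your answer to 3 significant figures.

Wien's law gives T ∝ 1/λ_max, so T_S385/T_S9650 = λ_S9650/λ_S385 = 591/140 = 4.221.
Then L ∝ R²T⁴ gives L_S385/L_S9650 = (1.22)² × (4.221)⁴ = 1.488 × 317.6 = 472.7.

473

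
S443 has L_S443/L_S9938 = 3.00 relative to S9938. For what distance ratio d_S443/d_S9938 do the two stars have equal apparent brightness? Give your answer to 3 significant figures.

Equal flux requires L_S443/d_S443² = L_S9938/d_S9938², so d_S443/d_S9938 = √(L_S443/L_S9938)
= √(3.00) = 1.732.

1.73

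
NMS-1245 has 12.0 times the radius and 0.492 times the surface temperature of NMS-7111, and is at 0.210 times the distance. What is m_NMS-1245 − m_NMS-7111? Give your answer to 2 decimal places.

L_NMS-1245/L_NMS-7111 = (12.0)²(0.492)⁴ = 8.438.
F_NMS-1245/F_NMS-7111 = (L_NMS-1245/L_NMS-7111)/(d_NMS-1245/d_NMS-7111)² = 8.438/0.04410 = 191.3.
m_NMS-1245 − m_NMS-7111 = −2.5 log₁₀(191.3) = -5.70.

-5.70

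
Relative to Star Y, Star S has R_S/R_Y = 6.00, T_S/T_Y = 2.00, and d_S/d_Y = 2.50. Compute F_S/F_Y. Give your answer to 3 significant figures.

92.2

L_S/L_Y = (R_S/R_Y)²(T_S/T_Y)⁴ = (6.00)² × (2.00)⁴ = 576.0.
F_S/F_Y = (L_S/L_Y)/(d_S/d_Y)² = 576.0 / (2.50)² = 92.16.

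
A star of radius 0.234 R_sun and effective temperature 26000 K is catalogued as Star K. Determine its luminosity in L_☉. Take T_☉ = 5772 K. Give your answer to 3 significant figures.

L/L_☉ = (R/R_☉)² (T/T_☉)⁴ = (0.234)² × (26000/5772)⁴
       = 0.05476 × (4.505)⁴ = 0.05476 × 411.7 = 22.54.

22.5 L_☉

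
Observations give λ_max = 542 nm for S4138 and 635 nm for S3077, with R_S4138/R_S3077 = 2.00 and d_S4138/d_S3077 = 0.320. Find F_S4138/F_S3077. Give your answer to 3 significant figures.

Wien's law: T_S4138/T_S3077 = λ_S3077/λ_S4138 = 635/542 = 1.172.
L_S4138/L_S3077 = (R_S4138/R_S3077)²(T_S4138/T_S3077)⁴ = (2.00)²(1.172)⁴ = 7.536.
F_S4138/F_S3077 = (L_S4138/L_S3077)/(d_S4138/d_S3077)² = 7.536/(0.320)² = 73.60.

73.6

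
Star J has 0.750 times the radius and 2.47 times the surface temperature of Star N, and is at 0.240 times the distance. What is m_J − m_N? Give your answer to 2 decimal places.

-6.40

L_J/L_N = (0.750)²(2.47)⁴ = 20.94.
F_J/F_N = (L_J/L_N)/(d_J/d_N)² = 20.94/0.05760 = 363.5.
m_J − m_N = −2.5 log₁₀(363.5) = -6.40.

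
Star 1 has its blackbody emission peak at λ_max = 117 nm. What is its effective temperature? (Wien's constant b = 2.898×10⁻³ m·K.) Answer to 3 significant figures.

T = b/λ_max = 2.898×10⁻³ / (117×10⁻⁹) = 2.477×10^4 K.

2.48×10^4 K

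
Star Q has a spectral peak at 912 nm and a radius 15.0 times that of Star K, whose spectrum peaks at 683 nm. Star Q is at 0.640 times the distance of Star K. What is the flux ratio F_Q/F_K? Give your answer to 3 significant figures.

Wien's law: T_Q/T_K = λ_K/λ_Q = 683/912 = 0.7489.
L_Q/L_K = (R_Q/R_K)²(T_Q/T_K)⁴ = (15.0)²(0.7489)⁴ = 70.78.
F_Q/F_K = (L_Q/L_K)/(d_Q/d_K)² = 70.78/(0.640)² = 172.8.

173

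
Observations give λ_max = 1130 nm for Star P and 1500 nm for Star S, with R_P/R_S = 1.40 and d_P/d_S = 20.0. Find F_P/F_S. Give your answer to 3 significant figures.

0.0152

Wien's law: T_P/T_S = λ_S/λ_P = 1500/1130 = 1.327.
L_P/L_S = (R_P/R_S)²(T_P/T_S)⁴ = (1.40)²(1.327)⁴ = 6.086.
F_P/F_S = (L_P/L_S)/(d_P/d_S)² = 6.086/(20.0)² = 0.01521.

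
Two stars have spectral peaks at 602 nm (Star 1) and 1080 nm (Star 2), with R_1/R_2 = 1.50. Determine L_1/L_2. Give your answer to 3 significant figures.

Wien's law gives T ∝ 1/λ_max, so T_1/T_2 = λ_2/λ_1 = 1080/602 = 1.794.
Then L ∝ R²T⁴ gives L_1/L_2 = (1.50)² × (1.794)⁴ = 2.250 × 10.36 = 23.31.

23.3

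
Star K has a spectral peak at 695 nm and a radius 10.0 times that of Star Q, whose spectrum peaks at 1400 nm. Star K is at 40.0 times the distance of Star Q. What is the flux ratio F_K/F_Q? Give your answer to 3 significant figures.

1.03

Wien's law: T_K/T_Q = λ_Q/λ_K = 1400/695 = 2.014.
L_K/L_Q = (R_K/R_Q)²(T_K/T_Q)⁴ = (10.0)²(2.014)⁴ = 1647.
F_K/F_Q = (L_K/L_Q)/(d_K/d_Q)² = 1647/(40.0)² = 1.029.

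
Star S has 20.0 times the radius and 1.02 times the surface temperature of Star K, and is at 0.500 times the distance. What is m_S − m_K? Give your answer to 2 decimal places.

L_S/L_K = (20.0)²(1.02)⁴ = 433.0.
F_S/F_K = (L_S/L_K)/(d_S/d_K)² = 433.0/0.2500 = 1732.
m_S − m_K = −2.5 log₁₀(1732) = -8.10.

-8.10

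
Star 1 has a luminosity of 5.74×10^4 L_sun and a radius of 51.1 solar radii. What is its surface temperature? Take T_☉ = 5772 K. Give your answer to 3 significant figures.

1.25×10^4 K

T/T_☉ = (L/L_☉)^(1/4) / (R/R_☉)^(1/2)
T = 5772 × (5.74×10^4)^(1/4) / √(51.1) = 5772 × 15.48 / 7.148 = 1.250×10^4 K.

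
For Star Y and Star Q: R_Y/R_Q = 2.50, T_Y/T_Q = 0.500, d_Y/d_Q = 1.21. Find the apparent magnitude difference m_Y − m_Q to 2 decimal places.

1.43

L_Y/L_Q = (2.50)²(0.500)⁴ = 0.3906.
F_Y/F_Q = (L_Y/L_Q)/(d_Y/d_Q)² = 0.3906/1.464 = 0.2668.
m_Y − m_Q = −2.5 log₁₀(0.2668) = 1.43.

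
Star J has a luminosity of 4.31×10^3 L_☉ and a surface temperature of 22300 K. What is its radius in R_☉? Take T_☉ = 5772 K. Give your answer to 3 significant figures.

R/R_☉ = √(L/L_☉) / (T/T_☉)² = √(4.31×10^3) / (3.863)²
       = 65.65 / 14.93 = 4.398.

4.40 R_☉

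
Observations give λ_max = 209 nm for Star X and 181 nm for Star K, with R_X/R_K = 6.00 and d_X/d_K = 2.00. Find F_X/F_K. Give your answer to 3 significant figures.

Wien's law: T_X/T_K = λ_K/λ_X = 181/209 = 0.8660.
L_X/L_K = (R_X/R_K)²(T_X/T_K)⁴ = (6.00)²(0.8660)⁴ = 20.25.
F_X/F_K = (L_X/L_K)/(d_X/d_K)² = 20.25/(2.00)² = 5.063.

5.06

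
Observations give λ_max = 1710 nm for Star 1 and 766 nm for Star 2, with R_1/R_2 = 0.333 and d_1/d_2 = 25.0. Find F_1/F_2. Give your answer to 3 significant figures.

Wien's law: T_1/T_2 = λ_2/λ_1 = 766/1710 = 0.4480.
L_1/L_2 = (R_1/R_2)²(T_1/T_2)⁴ = (0.333)²(0.4480)⁴ = 0.004465.
F_1/F_2 = (L_1/L_2)/(d_1/d_2)² = 0.004465/(25.0)² = 7.144×10^-6.

7.14×10^-6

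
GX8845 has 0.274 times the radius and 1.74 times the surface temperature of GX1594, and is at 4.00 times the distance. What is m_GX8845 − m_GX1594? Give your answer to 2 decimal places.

L_GX8845/L_GX1594 = (0.274)²(1.74)⁴ = 0.6882.
F_GX8845/F_GX1594 = (L_GX8845/L_GX1594)/(d_GX8845/d_GX1594)² = 0.6882/16.00 = 0.04301.
m_GX8845 − m_GX1594 = −2.5 log₁₀(0.04301) = 3.42.

3.42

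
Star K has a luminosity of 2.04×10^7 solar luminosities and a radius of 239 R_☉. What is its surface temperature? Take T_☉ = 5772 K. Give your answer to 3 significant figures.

2.51×10^4 K

T/T_☉ = (L/L_☉)^(1/4) / (R/R_☉)^(1/2)
T = 5772 × (2.04×10^7)^(1/4) / √(239) = 5772 × 67.21 / 15.46 = 2.509×10^4 K.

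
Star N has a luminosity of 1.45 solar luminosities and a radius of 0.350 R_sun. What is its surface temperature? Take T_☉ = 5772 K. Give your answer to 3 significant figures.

T/T_☉ = (L/L_☉)^(1/4) / (R/R_☉)^(1/2)
T = 5772 × (1.45)^(1/4) / √(0.350) = 5772 × 1.097 / 0.5916 = 1.071×10^4 K.

1.07×10^4 K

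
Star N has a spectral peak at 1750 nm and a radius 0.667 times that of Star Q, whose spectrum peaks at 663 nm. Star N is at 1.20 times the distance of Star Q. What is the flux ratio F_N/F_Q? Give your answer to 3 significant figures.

Wien's law: T_N/T_Q = λ_Q/λ_N = 663/1750 = 0.3789.
L_N/L_Q = (R_N/R_Q)²(T_N/T_Q)⁴ = (0.667)²(0.3789)⁴ = 0.009165.
F_N/F_Q = (L_N/L_Q)/(d_N/d_Q)² = 0.009165/(1.20)² = 0.006365.

0.00636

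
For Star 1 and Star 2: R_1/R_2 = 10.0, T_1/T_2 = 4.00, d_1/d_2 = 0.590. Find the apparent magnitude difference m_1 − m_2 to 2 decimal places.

L_1/L_2 = (10.0)²(4.00)⁴ = 2.560×10^4.
F_1/F_2 = (L_1/L_2)/(d_1/d_2)² = 2.560×10^4/0.3481 = 7.354×10^4.
m_1 − m_2 = −2.5 log₁₀(7.354×10^4) = -12.17.

-12.17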